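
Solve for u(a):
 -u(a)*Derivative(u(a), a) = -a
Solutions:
 u(a) = -sqrt(C1 + a^2)
 u(a) = sqrt(C1 + a^2)


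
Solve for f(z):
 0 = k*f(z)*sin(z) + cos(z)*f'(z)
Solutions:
 f(z) = C1*exp(k*log(cos(z)))


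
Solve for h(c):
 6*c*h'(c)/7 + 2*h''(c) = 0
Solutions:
 h(c) = C1 + C2*erf(sqrt(42)*c/14)


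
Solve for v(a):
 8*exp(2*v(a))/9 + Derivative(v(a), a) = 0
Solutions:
 v(a) = log(-1/(C1 - 8*a))/2 - log(2)/2 + log(3)
 v(a) = log(-sqrt(1/(C1 + 8*a))) - log(2)/2 + log(3)


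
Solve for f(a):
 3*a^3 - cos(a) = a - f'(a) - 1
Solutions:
 f(a) = C1 - 3*a^4/4 + a^2/2 - a + sin(a)


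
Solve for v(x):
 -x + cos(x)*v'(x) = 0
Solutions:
 v(x) = C1 + Integral(x/cos(x), x)


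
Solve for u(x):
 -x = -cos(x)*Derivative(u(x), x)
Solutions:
 u(x) = C1 + Integral(x/cos(x), x)


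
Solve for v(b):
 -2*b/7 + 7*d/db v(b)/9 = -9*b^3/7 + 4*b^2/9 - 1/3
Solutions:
 v(b) = C1 - 81*b^4/196 + 4*b^3/21 + 9*b^2/49 - 3*b/7


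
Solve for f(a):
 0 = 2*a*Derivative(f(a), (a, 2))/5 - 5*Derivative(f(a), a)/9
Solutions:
 f(a) = C1 + C2*a^(43/18)


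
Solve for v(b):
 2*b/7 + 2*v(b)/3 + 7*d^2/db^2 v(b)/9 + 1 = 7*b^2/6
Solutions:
 v(b) = C1*sin(sqrt(42)*b/7) + C2*cos(sqrt(42)*b/7) + 7*b^2/4 - 3*b/7 - 67/12


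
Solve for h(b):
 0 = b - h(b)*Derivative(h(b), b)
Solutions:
 h(b) = -sqrt(C1 + b^2)
 h(b) = sqrt(C1 + b^2)


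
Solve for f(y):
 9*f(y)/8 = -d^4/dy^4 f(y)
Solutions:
 f(y) = (C1*sin(2^(3/4)*sqrt(3)*y/4) + C2*cos(2^(3/4)*sqrt(3)*y/4))*exp(-2^(3/4)*sqrt(3)*y/4) + (C3*sin(2^(3/4)*sqrt(3)*y/4) + C4*cos(2^(3/4)*sqrt(3)*y/4))*exp(2^(3/4)*sqrt(3)*y/4)


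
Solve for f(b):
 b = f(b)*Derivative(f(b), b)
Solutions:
 f(b) = -sqrt(C1 + b^2)
 f(b) = sqrt(C1 + b^2)


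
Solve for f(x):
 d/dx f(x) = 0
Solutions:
 f(x) = C1


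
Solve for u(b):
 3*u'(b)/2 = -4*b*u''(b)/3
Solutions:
 u(b) = C1 + C2/b^(1/8)


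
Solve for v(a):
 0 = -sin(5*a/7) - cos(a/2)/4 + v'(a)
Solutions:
 v(a) = C1 + sin(a/2)/2 - 7*cos(5*a/7)/5


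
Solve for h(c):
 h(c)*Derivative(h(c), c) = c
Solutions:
 h(c) = -sqrt(C1 + c^2)
 h(c) = sqrt(C1 + c^2)


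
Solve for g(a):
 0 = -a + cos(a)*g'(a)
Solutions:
 g(a) = C1 + Integral(a/cos(a), a)


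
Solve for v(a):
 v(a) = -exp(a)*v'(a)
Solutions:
 v(a) = C1*exp(exp(-a))


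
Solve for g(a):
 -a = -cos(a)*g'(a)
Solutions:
 g(a) = C1 + Integral(a/cos(a), a)


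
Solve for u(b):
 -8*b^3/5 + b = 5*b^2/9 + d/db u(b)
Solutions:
 u(b) = C1 - 2*b^4/5 - 5*b^3/27 + b^2/2


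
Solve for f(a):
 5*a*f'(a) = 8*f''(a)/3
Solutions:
 f(a) = C1 + C2*erfi(sqrt(15)*a/4)


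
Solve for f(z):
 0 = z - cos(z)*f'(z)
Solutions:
 f(z) = C1 + Integral(z/cos(z), z)


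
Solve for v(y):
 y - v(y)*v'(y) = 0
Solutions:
 v(y) = -sqrt(C1 + y^2)
 v(y) = sqrt(C1 + y^2)


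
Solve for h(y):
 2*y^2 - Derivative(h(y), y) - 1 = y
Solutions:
 h(y) = C1 + 2*y^3/3 - y^2/2 - y


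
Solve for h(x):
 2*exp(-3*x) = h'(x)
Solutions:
 h(x) = C1 - 2*exp(-3*x)/3


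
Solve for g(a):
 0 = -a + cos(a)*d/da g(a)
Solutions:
 g(a) = C1 + Integral(a/cos(a), a)


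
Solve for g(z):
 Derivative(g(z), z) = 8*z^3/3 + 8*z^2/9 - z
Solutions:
 g(z) = C1 + 2*z^4/3 + 8*z^3/27 - z^2/2


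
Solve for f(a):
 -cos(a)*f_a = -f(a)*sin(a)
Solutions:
 f(a) = C1/cos(a)


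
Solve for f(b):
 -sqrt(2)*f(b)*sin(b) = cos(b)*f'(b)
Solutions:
 f(b) = C1*cos(b)^(sqrt(2))


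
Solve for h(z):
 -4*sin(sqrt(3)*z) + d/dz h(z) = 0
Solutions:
 h(z) = C1 - 4*sqrt(3)*cos(sqrt(3)*z)/3


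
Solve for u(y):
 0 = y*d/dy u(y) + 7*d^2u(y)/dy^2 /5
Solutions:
 u(y) = C1 + C2*erf(sqrt(70)*y/14)


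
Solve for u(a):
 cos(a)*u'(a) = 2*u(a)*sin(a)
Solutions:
 u(a) = C1/cos(a)^2


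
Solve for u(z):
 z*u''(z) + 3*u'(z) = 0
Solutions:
 u(z) = C1 + C2/z^2


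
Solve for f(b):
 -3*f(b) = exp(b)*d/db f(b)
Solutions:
 f(b) = C1*exp(3*exp(-b))


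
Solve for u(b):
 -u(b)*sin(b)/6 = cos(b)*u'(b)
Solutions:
 u(b) = C1*cos(b)^(1/6)


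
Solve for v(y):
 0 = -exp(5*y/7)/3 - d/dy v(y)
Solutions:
 v(y) = C1 - 7*exp(5*y/7)/15


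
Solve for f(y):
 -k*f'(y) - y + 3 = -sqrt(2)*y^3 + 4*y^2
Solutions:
 f(y) = C1 + sqrt(2)*y^4/(4*k) - 4*y^3/(3*k) - y^2/(2*k) + 3*y/k


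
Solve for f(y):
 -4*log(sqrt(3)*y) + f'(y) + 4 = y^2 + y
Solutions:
 f(y) = C1 + y^3/3 + y^2/2 + 4*y*log(y) - 8*y + y*log(9)


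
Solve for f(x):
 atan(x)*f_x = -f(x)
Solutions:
 f(x) = C1*exp(-Integral(1/atan(x), x))


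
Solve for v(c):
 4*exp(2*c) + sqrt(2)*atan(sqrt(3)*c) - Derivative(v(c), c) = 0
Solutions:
 v(c) = C1 + sqrt(2)*(c*atan(sqrt(3)*c) - sqrt(3)*log(3*c^2 + 1)/6) + 2*exp(2*c)


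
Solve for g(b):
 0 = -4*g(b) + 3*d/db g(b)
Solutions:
 g(b) = C1*exp(4*b/3)


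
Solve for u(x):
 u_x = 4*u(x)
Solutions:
 u(x) = C1*exp(4*x)


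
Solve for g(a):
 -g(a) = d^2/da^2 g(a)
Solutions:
 g(a) = C1*sin(a) + C2*cos(a)


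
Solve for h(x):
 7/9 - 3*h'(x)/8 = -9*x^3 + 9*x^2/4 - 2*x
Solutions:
 h(x) = C1 + 6*x^4 - 2*x^3 + 8*x^2/3 + 56*x/27


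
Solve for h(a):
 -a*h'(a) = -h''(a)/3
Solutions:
 h(a) = C1 + C2*erfi(sqrt(6)*a/2)


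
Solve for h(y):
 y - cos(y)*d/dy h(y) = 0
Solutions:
 h(y) = C1 + Integral(y/cos(y), y)


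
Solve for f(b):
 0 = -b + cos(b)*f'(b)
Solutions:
 f(b) = C1 + Integral(b/cos(b), b)


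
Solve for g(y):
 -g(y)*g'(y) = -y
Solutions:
 g(y) = -sqrt(C1 + y^2)
 g(y) = sqrt(C1 + y^2)


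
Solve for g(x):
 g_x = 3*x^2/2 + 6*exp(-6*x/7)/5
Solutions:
 g(x) = C1 + x^3/2 - 7*exp(-6*x/7)/5


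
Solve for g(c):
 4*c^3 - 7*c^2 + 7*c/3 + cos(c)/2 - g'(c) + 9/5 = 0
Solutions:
 g(c) = C1 + c^4 - 7*c^3/3 + 7*c^2/6 + 9*c/5 + sin(c)/2


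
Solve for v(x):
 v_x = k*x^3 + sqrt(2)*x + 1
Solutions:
 v(x) = C1 + k*x^4/4 + sqrt(2)*x^2/2 + x


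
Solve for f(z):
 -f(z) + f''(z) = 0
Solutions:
 f(z) = C1*exp(-z) + C2*exp(z)


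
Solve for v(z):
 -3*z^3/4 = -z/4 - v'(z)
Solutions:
 v(z) = C1 + 3*z^4/16 - z^2/8


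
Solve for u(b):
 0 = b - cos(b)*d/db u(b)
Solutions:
 u(b) = C1 + Integral(b/cos(b), b)


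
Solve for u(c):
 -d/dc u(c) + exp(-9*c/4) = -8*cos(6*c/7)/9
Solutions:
 u(c) = C1 + 28*sin(6*c/7)/27 - 4*exp(-9*c/4)/9


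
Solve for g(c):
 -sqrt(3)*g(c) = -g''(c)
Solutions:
 g(c) = C1*exp(-3^(1/4)*c) + C2*exp(3^(1/4)*c)


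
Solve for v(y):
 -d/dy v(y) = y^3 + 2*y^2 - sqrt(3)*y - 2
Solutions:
 v(y) = C1 - y^4/4 - 2*y^3/3 + sqrt(3)*y^2/2 + 2*y


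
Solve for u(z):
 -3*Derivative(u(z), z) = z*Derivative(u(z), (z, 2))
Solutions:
 u(z) = C1 + C2/z^2


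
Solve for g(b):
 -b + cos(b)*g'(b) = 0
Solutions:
 g(b) = C1 + Integral(b/cos(b), b)


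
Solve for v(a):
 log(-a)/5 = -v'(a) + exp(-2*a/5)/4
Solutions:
 v(a) = C1 - a*log(-a)/5 + a/5 - 5*exp(-2*a/5)/8


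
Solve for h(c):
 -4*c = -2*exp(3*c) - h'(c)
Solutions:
 h(c) = C1 + 2*c^2 - 2*exp(3*c)/3


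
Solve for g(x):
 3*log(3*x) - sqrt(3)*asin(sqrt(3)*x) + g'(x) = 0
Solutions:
 g(x) = C1 - 3*x*log(x) - 3*x*log(3) + 3*x + sqrt(3)*(x*asin(sqrt(3)*x) + sqrt(3)*sqrt(1 - 3*x^2)/3)


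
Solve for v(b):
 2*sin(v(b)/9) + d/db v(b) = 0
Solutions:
 2*b + 9*log(cos(v(b)/9) - 1)/2 - 9*log(cos(v(b)/9) + 1)/2 = C1


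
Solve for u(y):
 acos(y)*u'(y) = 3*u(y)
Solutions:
 u(y) = C1*exp(3*Integral(1/acos(y), y))


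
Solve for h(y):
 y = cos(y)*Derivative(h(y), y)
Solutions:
 h(y) = C1 + Integral(y/cos(y), y)


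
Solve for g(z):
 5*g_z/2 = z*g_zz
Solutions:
 g(z) = C1 + C2*z^(7/2)


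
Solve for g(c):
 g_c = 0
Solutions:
 g(c) = C1


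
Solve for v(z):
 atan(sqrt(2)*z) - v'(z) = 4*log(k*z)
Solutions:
 v(z) = C1 - 4*z*log(k*z) + z*atan(sqrt(2)*z) + 4*z - sqrt(2)*log(2*z^2 + 1)/4


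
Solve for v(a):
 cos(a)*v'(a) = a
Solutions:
 v(a) = C1 + Integral(a/cos(a), a)


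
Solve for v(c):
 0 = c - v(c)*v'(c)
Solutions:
 v(c) = -sqrt(C1 + c^2)
 v(c) = sqrt(C1 + c^2)


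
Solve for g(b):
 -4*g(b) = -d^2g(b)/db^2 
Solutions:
 g(b) = C1*exp(-2*b) + C2*exp(2*b)


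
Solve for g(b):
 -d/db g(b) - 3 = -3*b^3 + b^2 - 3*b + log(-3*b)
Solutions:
 g(b) = C1 + 3*b^4/4 - b^3/3 + 3*b^2/2 - b*log(-b) + b*(-2 - log(3))


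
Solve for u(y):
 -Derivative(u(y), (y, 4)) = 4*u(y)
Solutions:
 u(y) = (C1*sin(y) + C2*cos(y))*exp(-y) + (C3*sin(y) + C4*cos(y))*exp(y)


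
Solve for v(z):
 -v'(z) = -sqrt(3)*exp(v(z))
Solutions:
 v(z) = log(-1/(C1 + sqrt(3)*z))


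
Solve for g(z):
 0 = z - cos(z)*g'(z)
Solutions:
 g(z) = C1 + Integral(z/cos(z), z)


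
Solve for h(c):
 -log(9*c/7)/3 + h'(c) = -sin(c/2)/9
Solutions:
 h(c) = C1 + c*log(c)/3 - c*log(7) - c/3 + 2*c*log(21)/3 + 2*cos(c/2)/9


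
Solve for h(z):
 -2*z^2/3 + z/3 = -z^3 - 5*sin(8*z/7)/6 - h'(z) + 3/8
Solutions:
 h(z) = C1 - z^4/4 + 2*z^3/9 - z^2/6 + 3*z/8 + 35*cos(8*z/7)/48


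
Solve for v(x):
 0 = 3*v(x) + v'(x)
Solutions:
 v(x) = C1*exp(-3*x)


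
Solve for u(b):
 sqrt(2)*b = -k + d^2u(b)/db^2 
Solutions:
 u(b) = C1 + C2*b + sqrt(2)*b^3/6 + b^2*k/2


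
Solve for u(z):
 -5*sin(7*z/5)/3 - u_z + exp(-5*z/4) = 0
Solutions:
 u(z) = C1 + 25*cos(7*z/5)/21 - 4*exp(-5*z/4)/5


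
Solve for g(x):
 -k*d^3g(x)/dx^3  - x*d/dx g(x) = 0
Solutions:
 g(x) = C1 + Integral(C2*airyai(x*(-1/k)^(1/3)) + C3*airybi(x*(-1/k)^(1/3)), x)


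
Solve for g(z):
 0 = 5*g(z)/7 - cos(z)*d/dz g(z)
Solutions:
 g(z) = C1*(sin(z) + 1)^(5/14)/(sin(z) - 1)^(5/14)


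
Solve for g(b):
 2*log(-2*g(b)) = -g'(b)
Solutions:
 Integral(1/(log(-_y) + log(2)), (_y, g(b)))/2 = C1 - b


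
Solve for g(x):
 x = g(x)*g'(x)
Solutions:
 g(x) = -sqrt(C1 + x^2)
 g(x) = sqrt(C1 + x^2)


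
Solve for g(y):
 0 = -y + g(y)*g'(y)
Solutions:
 g(y) = -sqrt(C1 + y^2)
 g(y) = sqrt(C1 + y^2)


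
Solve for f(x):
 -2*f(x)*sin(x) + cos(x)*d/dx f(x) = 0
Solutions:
 f(x) = C1/cos(x)^2


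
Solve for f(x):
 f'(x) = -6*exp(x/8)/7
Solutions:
 f(x) = C1 - 48*exp(x/8)/7


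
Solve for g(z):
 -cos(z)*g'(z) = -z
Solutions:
 g(z) = C1 + Integral(z/cos(z), z)


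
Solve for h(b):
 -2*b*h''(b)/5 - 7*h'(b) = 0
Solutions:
 h(b) = C1 + C2/b^(33/2)


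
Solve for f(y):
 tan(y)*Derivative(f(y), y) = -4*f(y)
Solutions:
 f(y) = C1/sin(y)^4


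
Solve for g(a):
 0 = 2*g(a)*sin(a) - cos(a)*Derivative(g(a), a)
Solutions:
 g(a) = C1/cos(a)^2


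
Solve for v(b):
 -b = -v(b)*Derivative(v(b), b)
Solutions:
 v(b) = -sqrt(C1 + b^2)
 v(b) = sqrt(C1 + b^2)


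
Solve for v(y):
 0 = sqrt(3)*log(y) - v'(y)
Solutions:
 v(y) = C1 + sqrt(3)*y*log(y) - sqrt(3)*y


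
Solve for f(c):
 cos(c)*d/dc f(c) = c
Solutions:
 f(c) = C1 + Integral(c/cos(c), c)


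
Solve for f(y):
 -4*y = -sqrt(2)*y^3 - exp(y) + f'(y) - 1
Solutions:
 f(y) = C1 + sqrt(2)*y^4/4 - 2*y^2 + y + exp(y)


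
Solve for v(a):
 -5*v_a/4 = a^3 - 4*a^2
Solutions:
 v(a) = C1 - a^4/5 + 16*a^3/15


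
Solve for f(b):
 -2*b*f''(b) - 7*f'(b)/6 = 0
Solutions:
 f(b) = C1 + C2*b^(5/12)


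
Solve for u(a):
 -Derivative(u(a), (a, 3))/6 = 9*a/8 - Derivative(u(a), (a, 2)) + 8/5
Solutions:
 u(a) = C1 + C2*a + C3*exp(6*a) + 3*a^3/16 + 143*a^2/160


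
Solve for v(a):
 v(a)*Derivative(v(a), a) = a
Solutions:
 v(a) = -sqrt(C1 + a^2)
 v(a) = sqrt(C1 + a^2)


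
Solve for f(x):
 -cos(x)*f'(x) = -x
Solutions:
 f(x) = C1 + Integral(x/cos(x), x)


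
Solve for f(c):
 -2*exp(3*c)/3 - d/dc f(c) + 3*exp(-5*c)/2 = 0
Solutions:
 f(c) = C1 - 2*exp(3*c)/9 - 3*exp(-5*c)/10


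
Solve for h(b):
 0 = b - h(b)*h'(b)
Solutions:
 h(b) = -sqrt(C1 + b^2)
 h(b) = sqrt(C1 + b^2)


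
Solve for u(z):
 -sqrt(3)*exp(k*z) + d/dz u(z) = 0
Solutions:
 u(z) = C1 + sqrt(3)*exp(k*z)/k


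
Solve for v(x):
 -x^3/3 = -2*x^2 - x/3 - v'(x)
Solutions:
 v(x) = C1 + x^4/12 - 2*x^3/3 - x^2/6


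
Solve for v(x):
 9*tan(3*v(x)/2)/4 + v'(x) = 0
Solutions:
 v(x) = -2*asin(C1*exp(-27*x/8))/3 + 2*pi/3
 v(x) = 2*asin(C1*exp(-27*x/8))/3


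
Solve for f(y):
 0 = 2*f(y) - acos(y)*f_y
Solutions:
 f(y) = C1*exp(2*Integral(1/acos(y), y))


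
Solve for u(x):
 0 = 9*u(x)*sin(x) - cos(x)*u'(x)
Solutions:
 u(x) = C1/cos(x)^9


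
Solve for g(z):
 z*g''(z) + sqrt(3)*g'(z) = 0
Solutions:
 g(z) = C1 + C2*z^(1 - sqrt(3))


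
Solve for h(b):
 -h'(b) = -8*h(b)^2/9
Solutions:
 h(b) = -9/(C1 + 8*b)


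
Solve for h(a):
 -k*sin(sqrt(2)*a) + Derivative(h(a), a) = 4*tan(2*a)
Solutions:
 h(a) = C1 - sqrt(2)*k*cos(sqrt(2)*a)/2 - 2*log(cos(2*a))


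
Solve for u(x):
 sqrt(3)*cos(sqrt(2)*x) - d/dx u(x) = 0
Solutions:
 u(x) = C1 + sqrt(6)*sin(sqrt(2)*x)/2


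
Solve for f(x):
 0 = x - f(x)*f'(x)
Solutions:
 f(x) = -sqrt(C1 + x^2)
 f(x) = sqrt(C1 + x^2)


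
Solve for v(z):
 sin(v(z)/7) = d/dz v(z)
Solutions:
 -z + 7*log(cos(v(z)/7) - 1)/2 - 7*log(cos(v(z)/7) + 1)/2 = C1


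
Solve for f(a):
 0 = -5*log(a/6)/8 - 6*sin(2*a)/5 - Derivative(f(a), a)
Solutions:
 f(a) = C1 - 5*a*log(a)/8 + 5*a/8 + 5*a*log(6)/8 + 3*cos(2*a)/5


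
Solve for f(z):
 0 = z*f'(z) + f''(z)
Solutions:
 f(z) = C1 + C2*erf(sqrt(2)*z/2)


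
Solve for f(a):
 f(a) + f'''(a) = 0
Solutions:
 f(a) = C3*exp(-a) + (C1*sin(sqrt(3)*a/2) + C2*cos(sqrt(3)*a/2))*exp(a/2)


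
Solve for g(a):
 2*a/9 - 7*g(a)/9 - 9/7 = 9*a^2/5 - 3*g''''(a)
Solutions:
 g(a) = C1*exp(-21^(1/4)*a/3) + C2*exp(21^(1/4)*a/3) + C3*sin(21^(1/4)*a/3) + C4*cos(21^(1/4)*a/3) - 81*a^2/35 + 2*a/7 - 81/49


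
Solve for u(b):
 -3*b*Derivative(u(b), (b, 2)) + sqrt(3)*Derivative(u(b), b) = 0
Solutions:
 u(b) = C1 + C2*b^(sqrt(3)/3 + 1)


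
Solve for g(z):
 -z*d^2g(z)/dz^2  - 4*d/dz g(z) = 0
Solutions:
 g(z) = C1 + C2/z^3


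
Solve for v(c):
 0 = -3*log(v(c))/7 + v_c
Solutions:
 li(v(c)) = C1 + 3*c/7


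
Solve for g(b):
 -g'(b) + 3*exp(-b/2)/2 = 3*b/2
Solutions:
 g(b) = C1 - 3*b^2/4 - 3*exp(-b/2)


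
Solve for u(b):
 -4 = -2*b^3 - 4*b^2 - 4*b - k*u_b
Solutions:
 u(b) = C1 - b^4/(2*k) - 4*b^3/(3*k) - 2*b^2/k + 4*b/k


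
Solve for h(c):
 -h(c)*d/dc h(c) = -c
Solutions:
 h(c) = -sqrt(C1 + c^2)
 h(c) = sqrt(C1 + c^2)


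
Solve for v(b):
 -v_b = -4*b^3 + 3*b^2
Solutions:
 v(b) = C1 + b^4 - b^3


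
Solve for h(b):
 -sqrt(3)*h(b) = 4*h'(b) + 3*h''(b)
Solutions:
 h(b) = (C1*sin(b*sqrt(-4 + 3*sqrt(3))/3) + C2*cos(b*sqrt(-4 + 3*sqrt(3))/3))*exp(-2*b/3)


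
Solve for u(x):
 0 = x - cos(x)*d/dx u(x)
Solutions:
 u(x) = C1 + Integral(x/cos(x), x)


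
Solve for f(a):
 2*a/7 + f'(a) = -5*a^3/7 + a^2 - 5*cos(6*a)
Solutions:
 f(a) = C1 - 5*a^4/28 + a^3/3 - a^2/7 - 5*sin(6*a)/6


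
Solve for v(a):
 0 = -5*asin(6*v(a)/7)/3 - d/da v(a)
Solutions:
 Integral(1/asin(6*_y/7), (_y, v(a))) = C1 - 5*a/3


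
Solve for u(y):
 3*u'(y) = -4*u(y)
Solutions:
 u(y) = C1*exp(-4*y/3)


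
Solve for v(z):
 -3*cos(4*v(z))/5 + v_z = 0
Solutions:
 -3*z/5 - log(sin(4*v(z)) - 1)/8 + log(sin(4*v(z)) + 1)/8 = C1


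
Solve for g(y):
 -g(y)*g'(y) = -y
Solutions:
 g(y) = -sqrt(C1 + y^2)
 g(y) = sqrt(C1 + y^2)


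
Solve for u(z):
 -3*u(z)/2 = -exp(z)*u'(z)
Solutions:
 u(z) = C1*exp(-3*exp(-z)/2)


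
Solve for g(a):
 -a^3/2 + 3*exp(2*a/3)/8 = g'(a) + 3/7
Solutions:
 g(a) = C1 - a^4/8 - 3*a/7 + 9*exp(2*a/3)/16


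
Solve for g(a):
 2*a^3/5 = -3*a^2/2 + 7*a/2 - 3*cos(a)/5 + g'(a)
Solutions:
 g(a) = C1 + a^4/10 + a^3/2 - 7*a^2/4 + 3*sin(a)/5


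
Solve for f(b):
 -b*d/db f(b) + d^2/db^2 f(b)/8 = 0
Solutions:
 f(b) = C1 + C2*erfi(2*b)


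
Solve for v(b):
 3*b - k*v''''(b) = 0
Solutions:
 v(b) = C1 + C2*b + C3*b^2 + C4*b^3 + b^5/(40*k)


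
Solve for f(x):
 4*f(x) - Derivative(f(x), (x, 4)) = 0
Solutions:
 f(x) = C1*exp(-sqrt(2)*x) + C2*exp(sqrt(2)*x) + C3*sin(sqrt(2)*x) + C4*cos(sqrt(2)*x)


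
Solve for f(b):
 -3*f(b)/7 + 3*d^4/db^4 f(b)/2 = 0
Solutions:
 f(b) = C1*exp(-2^(1/4)*7^(3/4)*b/7) + C2*exp(2^(1/4)*7^(3/4)*b/7) + C3*sin(2^(1/4)*7^(3/4)*b/7) + C4*cos(2^(1/4)*7^(3/4)*b/7)


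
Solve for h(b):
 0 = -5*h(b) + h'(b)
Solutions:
 h(b) = C1*exp(5*b)


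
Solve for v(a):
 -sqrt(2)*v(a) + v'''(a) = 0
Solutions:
 v(a) = C3*exp(2^(1/6)*a) + (C1*sin(2^(1/6)*sqrt(3)*a/2) + C2*cos(2^(1/6)*sqrt(3)*a/2))*exp(-2^(1/6)*a/2)


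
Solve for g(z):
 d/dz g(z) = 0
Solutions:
 g(z) = C1


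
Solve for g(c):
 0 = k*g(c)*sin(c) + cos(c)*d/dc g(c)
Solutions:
 g(c) = C1*exp(k*log(cos(c)))


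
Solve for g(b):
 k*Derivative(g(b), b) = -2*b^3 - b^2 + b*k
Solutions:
 g(b) = C1 - b^4/(2*k) - b^3/(3*k) + b^2/2


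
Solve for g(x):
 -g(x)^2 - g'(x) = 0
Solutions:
 g(x) = 1/(C1 + x)


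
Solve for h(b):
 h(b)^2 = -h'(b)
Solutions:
 h(b) = 1/(C1 + b)


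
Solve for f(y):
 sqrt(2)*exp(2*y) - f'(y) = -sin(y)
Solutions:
 f(y) = C1 + sqrt(2)*exp(2*y)/2 - cos(y)


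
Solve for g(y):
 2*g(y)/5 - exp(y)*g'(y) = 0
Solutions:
 g(y) = C1*exp(-2*exp(-y)/5)


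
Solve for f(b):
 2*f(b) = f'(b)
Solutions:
 f(b) = C1*exp(2*b)


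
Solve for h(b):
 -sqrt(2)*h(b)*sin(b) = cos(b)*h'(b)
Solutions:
 h(b) = C1*cos(b)^(sqrt(2))


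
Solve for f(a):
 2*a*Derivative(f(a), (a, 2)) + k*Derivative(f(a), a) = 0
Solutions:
 f(a) = C1 + a^(1 - re(k)/2)*(C2*sin(log(a)*Abs(im(k))/2) + C3*cos(log(a)*im(k)/2))


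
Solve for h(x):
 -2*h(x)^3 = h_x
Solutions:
 h(x) = -sqrt(2)*sqrt(-1/(C1 - 2*x))/2
 h(x) = sqrt(2)*sqrt(-1/(C1 - 2*x))/2


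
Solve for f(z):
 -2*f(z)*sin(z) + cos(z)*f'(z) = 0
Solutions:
 f(z) = C1/cos(z)^2


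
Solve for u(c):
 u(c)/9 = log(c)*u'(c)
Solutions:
 u(c) = C1*exp(li(c)/9)


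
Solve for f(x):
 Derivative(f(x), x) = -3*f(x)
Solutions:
 f(x) = C1*exp(-3*x)


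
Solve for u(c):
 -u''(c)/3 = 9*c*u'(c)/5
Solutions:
 u(c) = C1 + C2*erf(3*sqrt(30)*c/10)


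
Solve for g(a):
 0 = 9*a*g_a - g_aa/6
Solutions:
 g(a) = C1 + C2*erfi(3*sqrt(3)*a)


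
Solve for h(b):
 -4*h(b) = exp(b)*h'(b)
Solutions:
 h(b) = C1*exp(4*exp(-b))


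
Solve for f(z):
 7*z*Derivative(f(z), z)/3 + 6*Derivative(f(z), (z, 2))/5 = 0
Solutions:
 f(z) = C1 + C2*erf(sqrt(35)*z/6)


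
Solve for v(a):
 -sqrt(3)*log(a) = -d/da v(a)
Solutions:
 v(a) = C1 + sqrt(3)*a*log(a) - sqrt(3)*a


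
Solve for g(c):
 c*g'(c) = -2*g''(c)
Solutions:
 g(c) = C1 + C2*erf(c/2)


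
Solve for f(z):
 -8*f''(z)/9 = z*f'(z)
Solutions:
 f(z) = C1 + C2*erf(3*z/4)


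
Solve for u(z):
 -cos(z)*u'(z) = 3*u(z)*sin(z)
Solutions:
 u(z) = C1*cos(z)^3


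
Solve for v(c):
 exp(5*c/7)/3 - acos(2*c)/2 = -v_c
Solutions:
 v(c) = C1 + c*acos(2*c)/2 - sqrt(1 - 4*c^2)/4 - 7*exp(5*c/7)/15


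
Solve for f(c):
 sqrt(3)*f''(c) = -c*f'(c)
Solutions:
 f(c) = C1 + C2*erf(sqrt(2)*3^(3/4)*c/6)


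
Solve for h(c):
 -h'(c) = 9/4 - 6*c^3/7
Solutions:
 h(c) = C1 + 3*c^4/14 - 9*c/4


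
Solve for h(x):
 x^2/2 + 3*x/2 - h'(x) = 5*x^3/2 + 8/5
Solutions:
 h(x) = C1 - 5*x^4/8 + x^3/6 + 3*x^2/4 - 8*x/5


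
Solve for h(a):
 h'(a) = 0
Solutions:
 h(a) = C1


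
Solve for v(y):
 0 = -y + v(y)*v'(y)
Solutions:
 v(y) = -sqrt(C1 + y^2)
 v(y) = sqrt(C1 + y^2)


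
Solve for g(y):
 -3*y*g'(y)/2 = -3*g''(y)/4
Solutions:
 g(y) = C1 + C2*erfi(y)


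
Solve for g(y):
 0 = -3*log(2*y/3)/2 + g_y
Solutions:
 g(y) = C1 + 3*y*log(y)/2 - 3*y*log(3)/2 - 3*y/2 + 3*y*log(2)/2


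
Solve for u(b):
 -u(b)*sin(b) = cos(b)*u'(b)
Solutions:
 u(b) = C1*cos(b)


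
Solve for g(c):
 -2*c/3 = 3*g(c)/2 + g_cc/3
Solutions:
 g(c) = C1*sin(3*sqrt(2)*c/2) + C2*cos(3*sqrt(2)*c/2) - 4*c/9


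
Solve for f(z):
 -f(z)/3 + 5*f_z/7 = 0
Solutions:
 f(z) = C1*exp(7*z/15)


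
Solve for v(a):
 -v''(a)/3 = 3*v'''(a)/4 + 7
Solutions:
 v(a) = C1 + C2*a + C3*exp(-4*a/9) - 21*a^2/2


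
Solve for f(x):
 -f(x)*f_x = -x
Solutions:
 f(x) = -sqrt(C1 + x^2)
 f(x) = sqrt(C1 + x^2)


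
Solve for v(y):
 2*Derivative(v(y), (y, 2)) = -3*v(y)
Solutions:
 v(y) = C1*sin(sqrt(6)*y/2) + C2*cos(sqrt(6)*y/2)


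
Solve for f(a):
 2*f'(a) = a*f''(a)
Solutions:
 f(a) = C1 + C2*a^3


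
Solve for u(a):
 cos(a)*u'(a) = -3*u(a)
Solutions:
 u(a) = C1*(sin(a) - 1)^(3/2)/(sin(a) + 1)^(3/2)


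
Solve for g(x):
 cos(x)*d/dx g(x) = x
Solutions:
 g(x) = C1 + Integral(x/cos(x), x)


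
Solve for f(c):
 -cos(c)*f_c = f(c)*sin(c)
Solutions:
 f(c) = C1*cos(c)


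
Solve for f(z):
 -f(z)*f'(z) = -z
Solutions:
 f(z) = -sqrt(C1 + z^2)
 f(z) = sqrt(C1 + z^2)


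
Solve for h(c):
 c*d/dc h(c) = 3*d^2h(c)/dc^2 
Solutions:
 h(c) = C1 + C2*erfi(sqrt(6)*c/6)


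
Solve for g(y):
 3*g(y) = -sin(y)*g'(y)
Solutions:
 g(y) = C1*(cos(y) + 1)^(3/2)/(cos(y) - 1)^(3/2)


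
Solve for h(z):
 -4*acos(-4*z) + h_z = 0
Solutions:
 h(z) = C1 + 4*z*acos(-4*z) + sqrt(1 - 16*z^2)


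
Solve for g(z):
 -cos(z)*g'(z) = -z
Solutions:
 g(z) = C1 + Integral(z/cos(z), z)


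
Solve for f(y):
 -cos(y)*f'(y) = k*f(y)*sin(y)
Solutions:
 f(y) = C1*exp(k*log(cos(y)))


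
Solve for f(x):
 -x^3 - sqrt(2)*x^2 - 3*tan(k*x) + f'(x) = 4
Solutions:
 f(x) = C1 + x^4/4 + sqrt(2)*x^3/3 + 4*x + 3*Piecewise((-log(cos(k*x))/k, Ne(k, 0)), (0, True))


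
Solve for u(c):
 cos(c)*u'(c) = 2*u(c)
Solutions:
 u(c) = C1*(sin(c) + 1)/(sin(c) - 1)


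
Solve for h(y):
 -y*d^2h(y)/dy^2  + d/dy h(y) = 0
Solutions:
 h(y) = C1 + C2*y^2


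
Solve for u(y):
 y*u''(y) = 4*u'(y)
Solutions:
 u(y) = C1 + C2*y^5


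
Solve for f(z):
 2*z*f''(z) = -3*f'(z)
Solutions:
 f(z) = C1 + C2/sqrt(z)


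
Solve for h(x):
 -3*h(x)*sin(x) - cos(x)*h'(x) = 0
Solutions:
 h(x) = C1*cos(x)^3


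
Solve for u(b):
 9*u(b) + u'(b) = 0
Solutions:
 u(b) = C1*exp(-9*b)


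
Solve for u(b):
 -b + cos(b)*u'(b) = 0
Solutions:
 u(b) = C1 + Integral(b/cos(b), b)


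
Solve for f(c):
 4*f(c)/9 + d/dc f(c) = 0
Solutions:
 f(c) = C1*exp(-4*c/9)


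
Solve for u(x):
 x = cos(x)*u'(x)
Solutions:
 u(x) = C1 + Integral(x/cos(x), x)


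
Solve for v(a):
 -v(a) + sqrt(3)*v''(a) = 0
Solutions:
 v(a) = C1*exp(-3^(3/4)*a/3) + C2*exp(3^(3/4)*a/3)


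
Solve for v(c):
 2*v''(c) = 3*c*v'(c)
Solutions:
 v(c) = C1 + C2*erfi(sqrt(3)*c/2)


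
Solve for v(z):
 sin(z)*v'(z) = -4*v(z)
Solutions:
 v(z) = C1*(cos(z)^2 + 2*cos(z) + 1)/(cos(z)^2 - 2*cos(z) + 1)


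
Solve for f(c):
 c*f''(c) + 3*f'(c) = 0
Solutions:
 f(c) = C1 + C2/c^2


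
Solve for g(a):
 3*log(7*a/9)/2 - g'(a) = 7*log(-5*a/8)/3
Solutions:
 g(a) = C1 - 5*a*log(a)/6 + a*(-3*log(15) + 5/6 + log(7)/2 + 2*log(5)/3 + log(896) - 7*I*pi/3)


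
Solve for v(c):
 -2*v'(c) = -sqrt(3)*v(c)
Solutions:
 v(c) = C1*exp(sqrt(3)*c/2)


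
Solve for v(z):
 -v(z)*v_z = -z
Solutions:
 v(z) = -sqrt(C1 + z^2)
 v(z) = sqrt(C1 + z^2)


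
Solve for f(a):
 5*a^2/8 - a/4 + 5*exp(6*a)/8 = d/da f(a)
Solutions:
 f(a) = C1 + 5*a^3/24 - a^2/8 + 5*exp(6*a)/48


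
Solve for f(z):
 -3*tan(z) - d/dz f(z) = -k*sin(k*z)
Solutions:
 f(z) = C1 + k*Piecewise((-cos(k*z)/k, Ne(k, 0)), (0, True)) + 3*log(cos(z))


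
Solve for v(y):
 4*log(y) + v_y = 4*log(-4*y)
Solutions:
 v(y) = C1 + 4*y*(2*log(2) + I*pi)


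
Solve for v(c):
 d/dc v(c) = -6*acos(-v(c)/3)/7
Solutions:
 Integral(1/acos(-_y/3), (_y, v(c))) = C1 - 6*c/7


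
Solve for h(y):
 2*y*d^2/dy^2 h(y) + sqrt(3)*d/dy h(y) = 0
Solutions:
 h(y) = C1 + C2*y^(1 - sqrt(3)/2)


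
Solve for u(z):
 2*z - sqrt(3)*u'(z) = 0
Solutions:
 u(z) = C1 + sqrt(3)*z^2/3


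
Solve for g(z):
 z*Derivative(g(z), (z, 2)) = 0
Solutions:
 g(z) = C1 + C2*z


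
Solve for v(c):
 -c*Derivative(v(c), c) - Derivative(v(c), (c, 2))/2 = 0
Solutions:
 v(c) = C1 + C2*erf(c)


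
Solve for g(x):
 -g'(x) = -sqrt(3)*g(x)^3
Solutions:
 g(x) = -sqrt(2)*sqrt(-1/(C1 + sqrt(3)*x))/2
 g(x) = sqrt(2)*sqrt(-1/(C1 + sqrt(3)*x))/2


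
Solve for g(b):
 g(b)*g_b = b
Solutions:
 g(b) = -sqrt(C1 + b^2)
 g(b) = sqrt(C1 + b^2)


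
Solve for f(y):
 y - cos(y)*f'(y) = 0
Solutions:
 f(y) = C1 + Integral(y/cos(y), y)


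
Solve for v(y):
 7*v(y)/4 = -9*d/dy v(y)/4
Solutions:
 v(y) = C1*exp(-7*y/9)


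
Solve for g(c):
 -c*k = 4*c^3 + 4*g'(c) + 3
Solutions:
 g(c) = C1 - c^4/4 - c^2*k/8 - 3*c/4


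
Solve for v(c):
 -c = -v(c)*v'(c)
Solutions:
 v(c) = -sqrt(C1 + c^2)
 v(c) = sqrt(C1 + c^2)


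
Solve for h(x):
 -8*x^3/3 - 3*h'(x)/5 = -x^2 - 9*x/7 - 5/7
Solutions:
 h(x) = C1 - 10*x^4/9 + 5*x^3/9 + 15*x^2/14 + 25*x/21


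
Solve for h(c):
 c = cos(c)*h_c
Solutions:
 h(c) = C1 + Integral(c/cos(c), c)


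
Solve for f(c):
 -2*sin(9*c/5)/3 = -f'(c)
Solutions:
 f(c) = C1 - 10*cos(9*c/5)/27


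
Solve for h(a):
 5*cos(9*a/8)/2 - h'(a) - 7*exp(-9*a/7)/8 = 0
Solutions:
 h(a) = C1 + 20*sin(9*a/8)/9 + 49*exp(-9*a/7)/72


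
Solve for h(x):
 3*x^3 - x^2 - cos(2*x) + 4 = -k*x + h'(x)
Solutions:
 h(x) = C1 + k*x^2/2 + 3*x^4/4 - x^3/3 + 4*x - sin(2*x)/2


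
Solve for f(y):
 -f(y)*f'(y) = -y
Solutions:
 f(y) = -sqrt(C1 + y^2)
 f(y) = sqrt(C1 + y^2)


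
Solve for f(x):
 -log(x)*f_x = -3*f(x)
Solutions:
 f(x) = C1*exp(3*li(x))


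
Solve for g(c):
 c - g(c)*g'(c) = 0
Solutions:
 g(c) = -sqrt(C1 + c^2)
 g(c) = sqrt(C1 + c^2)


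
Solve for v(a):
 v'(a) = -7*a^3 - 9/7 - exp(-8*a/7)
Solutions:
 v(a) = C1 - 7*a^4/4 - 9*a/7 + 7*exp(-8*a/7)/8


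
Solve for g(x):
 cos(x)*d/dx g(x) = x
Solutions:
 g(x) = C1 + Integral(x/cos(x), x)


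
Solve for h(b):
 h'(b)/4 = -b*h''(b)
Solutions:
 h(b) = C1 + C2*b^(3/4)


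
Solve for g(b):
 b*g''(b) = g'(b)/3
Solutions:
 g(b) = C1 + C2*b^(4/3)


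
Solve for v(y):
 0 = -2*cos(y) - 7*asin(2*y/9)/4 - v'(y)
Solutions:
 v(y) = C1 - 7*y*asin(2*y/9)/4 - 7*sqrt(81 - 4*y^2)/8 - 2*sin(y)


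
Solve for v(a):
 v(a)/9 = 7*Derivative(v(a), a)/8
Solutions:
 v(a) = C1*exp(8*a/63)


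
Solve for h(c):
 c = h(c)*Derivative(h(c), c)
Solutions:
 h(c) = -sqrt(C1 + c^2)
 h(c) = sqrt(C1 + c^2)


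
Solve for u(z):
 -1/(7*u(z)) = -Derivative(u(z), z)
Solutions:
 u(z) = -sqrt(C1 + 14*z)/7
 u(z) = sqrt(C1 + 14*z)/7


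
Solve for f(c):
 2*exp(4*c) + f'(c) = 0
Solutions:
 f(c) = C1 - exp(4*c)/2


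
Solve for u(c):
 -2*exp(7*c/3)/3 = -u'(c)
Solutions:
 u(c) = C1 + 2*exp(7*c/3)/7


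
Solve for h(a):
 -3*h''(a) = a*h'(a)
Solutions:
 h(a) = C1 + C2*erf(sqrt(6)*a/6)


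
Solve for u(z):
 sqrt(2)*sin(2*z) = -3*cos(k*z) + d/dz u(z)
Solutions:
 u(z) = C1 - sqrt(2)*cos(2*z)/2 + 3*sin(k*z)/k


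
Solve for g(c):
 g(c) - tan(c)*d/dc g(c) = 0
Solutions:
 g(c) = C1*sin(c)


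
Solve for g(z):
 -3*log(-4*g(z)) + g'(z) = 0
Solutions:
 -Integral(1/(log(-_y) + 2*log(2)), (_y, g(z)))/3 = C1 - z


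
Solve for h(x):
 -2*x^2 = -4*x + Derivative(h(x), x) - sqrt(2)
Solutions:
 h(x) = C1 - 2*x^3/3 + 2*x^2 + sqrt(2)*x


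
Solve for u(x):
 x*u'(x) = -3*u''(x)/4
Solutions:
 u(x) = C1 + C2*erf(sqrt(6)*x/3)


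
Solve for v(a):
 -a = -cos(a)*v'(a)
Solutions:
 v(a) = C1 + Integral(a/cos(a), a)


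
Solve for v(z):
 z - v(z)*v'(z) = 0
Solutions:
 v(z) = -sqrt(C1 + z^2)
 v(z) = sqrt(C1 + z^2)


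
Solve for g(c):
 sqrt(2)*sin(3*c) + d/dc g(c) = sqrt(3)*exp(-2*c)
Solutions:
 g(c) = C1 + sqrt(2)*cos(3*c)/3 - sqrt(3)*exp(-2*c)/2


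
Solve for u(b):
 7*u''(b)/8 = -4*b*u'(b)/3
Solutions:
 u(b) = C1 + C2*erf(4*sqrt(21)*b/21)


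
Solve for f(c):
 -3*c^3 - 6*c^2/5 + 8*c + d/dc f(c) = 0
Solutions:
 f(c) = C1 + 3*c^4/4 + 2*c^3/5 - 4*c^2


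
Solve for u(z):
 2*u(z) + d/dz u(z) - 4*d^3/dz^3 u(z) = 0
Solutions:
 u(z) = C1*exp(-3^(1/3)*z*(3^(1/3)/(sqrt(321) + 18)^(1/3) + (sqrt(321) + 18)^(1/3))/12)*sin(3^(1/6)*z*(-3^(2/3)*(sqrt(321) + 18)^(1/3) + 3/(sqrt(321) + 18)^(1/3))/12) + C2*exp(-3^(1/3)*z*(3^(1/3)/(sqrt(321) + 18)^(1/3) + (sqrt(321) + 18)^(1/3))/12)*cos(3^(1/6)*z*(-3^(2/3)*(sqrt(321) + 18)^(1/3) + 3/(sqrt(321) + 18)^(1/3))/12) + C3*exp(3^(1/3)*z*(3^(1/3)/(sqrt(321) + 18)^(1/3) + (sqrt(321) + 18)^(1/3))/6)


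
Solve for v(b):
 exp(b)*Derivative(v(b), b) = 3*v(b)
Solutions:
 v(b) = C1*exp(-3*exp(-b))


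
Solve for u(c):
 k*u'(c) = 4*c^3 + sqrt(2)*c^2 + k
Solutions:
 u(c) = C1 + c^4/k + sqrt(2)*c^3/(3*k) + c


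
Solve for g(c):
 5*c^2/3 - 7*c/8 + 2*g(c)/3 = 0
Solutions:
 g(c) = c*(21 - 40*c)/16


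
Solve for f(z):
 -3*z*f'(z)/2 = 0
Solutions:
 f(z) = C1


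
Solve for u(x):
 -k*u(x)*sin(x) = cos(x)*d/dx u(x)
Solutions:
 u(x) = C1*exp(k*log(cos(x)))


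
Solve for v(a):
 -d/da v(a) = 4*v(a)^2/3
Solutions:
 v(a) = 3/(C1 + 4*a)


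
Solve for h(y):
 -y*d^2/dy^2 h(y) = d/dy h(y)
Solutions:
 h(y) = C1 + C2*log(y)


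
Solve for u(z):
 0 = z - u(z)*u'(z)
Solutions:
 u(z) = -sqrt(C1 + z^2)
 u(z) = sqrt(C1 + z^2)


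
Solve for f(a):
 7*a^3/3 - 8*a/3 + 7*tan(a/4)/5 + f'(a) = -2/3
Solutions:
 f(a) = C1 - 7*a^4/12 + 4*a^2/3 - 2*a/3 + 28*log(cos(a/4))/5


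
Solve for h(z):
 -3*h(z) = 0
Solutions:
 h(z) = 0


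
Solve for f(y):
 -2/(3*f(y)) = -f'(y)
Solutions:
 f(y) = -sqrt(C1 + 12*y)/3
 f(y) = sqrt(C1 + 12*y)/3


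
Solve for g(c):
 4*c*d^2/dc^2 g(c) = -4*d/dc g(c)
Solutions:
 g(c) = C1 + C2*log(c)


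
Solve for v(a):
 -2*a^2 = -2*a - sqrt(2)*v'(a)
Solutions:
 v(a) = C1 + sqrt(2)*a^3/3 - sqrt(2)*a^2/2


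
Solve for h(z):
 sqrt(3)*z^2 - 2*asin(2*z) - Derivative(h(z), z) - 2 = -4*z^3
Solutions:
 h(z) = C1 + z^4 + sqrt(3)*z^3/3 - 2*z*asin(2*z) - 2*z - sqrt(1 - 4*z^2)


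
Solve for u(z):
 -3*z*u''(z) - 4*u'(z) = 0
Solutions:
 u(z) = C1 + C2/z^(1/3)


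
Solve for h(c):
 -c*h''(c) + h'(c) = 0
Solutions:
 h(c) = C1 + C2*c^2


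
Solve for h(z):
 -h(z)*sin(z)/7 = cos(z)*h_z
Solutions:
 h(z) = C1*cos(z)^(1/7)


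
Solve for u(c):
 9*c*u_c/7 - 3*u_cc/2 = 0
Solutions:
 u(c) = C1 + C2*erfi(sqrt(21)*c/7)


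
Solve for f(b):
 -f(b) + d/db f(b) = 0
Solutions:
 f(b) = C1*exp(b)


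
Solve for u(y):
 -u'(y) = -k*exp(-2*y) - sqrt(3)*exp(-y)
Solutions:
 u(y) = C1 - k*exp(-2*y)/2 - sqrt(3)*exp(-y)


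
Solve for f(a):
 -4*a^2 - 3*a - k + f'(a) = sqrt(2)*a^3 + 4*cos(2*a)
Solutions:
 f(a) = C1 + sqrt(2)*a^4/4 + 4*a^3/3 + 3*a^2/2 + a*k + 2*sin(2*a)


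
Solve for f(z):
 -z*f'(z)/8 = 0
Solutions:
 f(z) = C1


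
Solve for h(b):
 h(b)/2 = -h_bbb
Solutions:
 h(b) = C3*exp(-2^(2/3)*b/2) + (C1*sin(2^(2/3)*sqrt(3)*b/4) + C2*cos(2^(2/3)*sqrt(3)*b/4))*exp(2^(2/3)*b/4)


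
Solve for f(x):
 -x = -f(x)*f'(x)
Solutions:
 f(x) = -sqrt(C1 + x^2)
 f(x) = sqrt(C1 + x^2)


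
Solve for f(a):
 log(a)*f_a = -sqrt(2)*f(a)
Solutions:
 f(a) = C1*exp(-sqrt(2)*li(a))


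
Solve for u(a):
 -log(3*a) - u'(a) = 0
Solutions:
 u(a) = C1 - a*log(a) - a*log(3) + a


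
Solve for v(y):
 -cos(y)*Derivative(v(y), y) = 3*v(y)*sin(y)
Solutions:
 v(y) = C1*cos(y)^3


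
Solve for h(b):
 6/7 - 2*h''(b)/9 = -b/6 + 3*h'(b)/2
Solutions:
 h(b) = C1 + C2*exp(-27*b/4) + b^2/18 + 944*b/1701


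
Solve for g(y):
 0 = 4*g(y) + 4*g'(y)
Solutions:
 g(y) = C1*exp(-y)


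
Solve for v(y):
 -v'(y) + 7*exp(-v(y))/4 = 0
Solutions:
 v(y) = log(C1 + 7*y/4)


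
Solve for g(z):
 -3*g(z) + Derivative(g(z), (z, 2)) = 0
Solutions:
 g(z) = C1*exp(-sqrt(3)*z) + C2*exp(sqrt(3)*z)


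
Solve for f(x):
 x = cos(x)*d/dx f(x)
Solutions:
 f(x) = C1 + Integral(x/cos(x), x)


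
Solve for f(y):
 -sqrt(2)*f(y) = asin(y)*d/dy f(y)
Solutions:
 f(y) = C1*exp(-sqrt(2)*Integral(1/asin(y), y))


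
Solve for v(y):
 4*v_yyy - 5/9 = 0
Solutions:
 v(y) = C1 + C2*y + C3*y^2 + 5*y^3/216


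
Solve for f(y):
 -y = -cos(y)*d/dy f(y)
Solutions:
 f(y) = C1 + Integral(y/cos(y), y)


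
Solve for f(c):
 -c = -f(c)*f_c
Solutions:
 f(c) = -sqrt(C1 + c^2)
 f(c) = sqrt(C1 + c^2)


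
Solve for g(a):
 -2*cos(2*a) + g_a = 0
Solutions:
 g(a) = C1 + sin(2*a)


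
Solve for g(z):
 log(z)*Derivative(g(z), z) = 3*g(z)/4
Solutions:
 g(z) = C1*exp(3*li(z)/4)


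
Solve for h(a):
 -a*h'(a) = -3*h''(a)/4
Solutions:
 h(a) = C1 + C2*erfi(sqrt(6)*a/3)


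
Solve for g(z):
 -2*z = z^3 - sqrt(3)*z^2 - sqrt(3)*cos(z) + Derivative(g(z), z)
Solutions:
 g(z) = C1 - z^4/4 + sqrt(3)*z^3/3 - z^2 + sqrt(3)*sin(z)


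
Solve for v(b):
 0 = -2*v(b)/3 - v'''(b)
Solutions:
 v(b) = C3*exp(-2^(1/3)*3^(2/3)*b/3) + (C1*sin(2^(1/3)*3^(1/6)*b/2) + C2*cos(2^(1/3)*3^(1/6)*b/2))*exp(2^(1/3)*3^(2/3)*b/6)


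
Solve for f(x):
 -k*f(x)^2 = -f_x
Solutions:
 f(x) = -1/(C1 + k*x)


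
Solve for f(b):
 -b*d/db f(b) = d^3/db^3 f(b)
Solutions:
 f(b) = C1 + Integral(C2*airyai(-b) + C3*airybi(-b), b)


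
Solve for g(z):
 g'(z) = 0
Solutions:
 g(z) = C1


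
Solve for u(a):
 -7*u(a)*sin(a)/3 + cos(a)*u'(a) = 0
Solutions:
 u(a) = C1/cos(a)^(7/3)


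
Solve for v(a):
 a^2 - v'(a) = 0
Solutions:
 v(a) = C1 + a^3/3


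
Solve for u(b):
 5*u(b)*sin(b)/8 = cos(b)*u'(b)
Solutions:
 u(b) = C1/cos(b)^(5/8)


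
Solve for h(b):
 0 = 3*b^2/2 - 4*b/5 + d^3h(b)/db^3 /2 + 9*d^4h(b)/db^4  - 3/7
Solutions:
 h(b) = C1 + C2*b + C3*b^2 + C4*exp(-b/18) - b^5/20 + 137*b^4/30 - 11503*b^3/35


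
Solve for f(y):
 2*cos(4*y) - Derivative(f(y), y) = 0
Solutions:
 f(y) = C1 + sin(4*y)/2


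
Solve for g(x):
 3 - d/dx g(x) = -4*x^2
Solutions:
 g(x) = C1 + 4*x^3/3 + 3*x


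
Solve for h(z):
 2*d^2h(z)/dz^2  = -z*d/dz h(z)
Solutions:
 h(z) = C1 + C2*erf(z/2)


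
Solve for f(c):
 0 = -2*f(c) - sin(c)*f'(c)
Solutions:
 f(c) = C1*(cos(c) + 1)/(cos(c) - 1)


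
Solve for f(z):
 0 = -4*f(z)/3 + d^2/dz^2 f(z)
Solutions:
 f(z) = C1*exp(-2*sqrt(3)*z/3) + C2*exp(2*sqrt(3)*z/3)


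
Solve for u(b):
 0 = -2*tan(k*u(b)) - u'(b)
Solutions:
 u(b) = Piecewise((-asin(exp(C1*k - 2*b*k))/k + pi/k, Ne(k, 0)), (nan, True))
 u(b) = Piecewise((asin(exp(C1*k - 2*b*k))/k, Ne(k, 0)), (nan, True))


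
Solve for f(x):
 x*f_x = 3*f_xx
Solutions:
 f(x) = C1 + C2*erfi(sqrt(6)*x/6)


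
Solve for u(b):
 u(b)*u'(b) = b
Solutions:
 u(b) = -sqrt(C1 + b^2)
 u(b) = sqrt(C1 + b^2)


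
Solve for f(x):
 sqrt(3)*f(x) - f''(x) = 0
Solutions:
 f(x) = C1*exp(-3^(1/4)*x) + C2*exp(3^(1/4)*x)


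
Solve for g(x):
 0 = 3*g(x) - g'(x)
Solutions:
 g(x) = C1*exp(3*x)


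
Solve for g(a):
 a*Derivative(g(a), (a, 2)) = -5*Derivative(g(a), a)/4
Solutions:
 g(a) = C1 + C2/a^(1/4)


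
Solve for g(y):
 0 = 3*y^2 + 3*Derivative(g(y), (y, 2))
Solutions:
 g(y) = C1 + C2*y - y^4/12


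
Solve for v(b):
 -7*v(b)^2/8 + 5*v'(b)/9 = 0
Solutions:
 v(b) = -40/(C1 + 63*b)


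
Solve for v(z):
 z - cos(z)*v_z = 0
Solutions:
 v(z) = C1 + Integral(z/cos(z), z)


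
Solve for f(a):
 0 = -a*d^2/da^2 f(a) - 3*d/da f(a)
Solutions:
 f(a) = C1 + C2/a^2


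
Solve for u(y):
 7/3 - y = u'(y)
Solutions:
 u(y) = C1 - y^2/2 + 7*y/3


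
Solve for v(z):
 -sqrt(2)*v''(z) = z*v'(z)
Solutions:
 v(z) = C1 + C2*erf(2^(1/4)*z/2)


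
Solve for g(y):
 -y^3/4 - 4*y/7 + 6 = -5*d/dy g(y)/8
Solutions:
 g(y) = C1 + y^4/10 + 16*y^2/35 - 48*y/5


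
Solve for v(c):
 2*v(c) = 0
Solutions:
 v(c) = 0


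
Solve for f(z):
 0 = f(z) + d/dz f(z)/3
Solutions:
 f(z) = C1*exp(-3*z)


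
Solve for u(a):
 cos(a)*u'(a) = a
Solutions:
 u(a) = C1 + Integral(a/cos(a), a)


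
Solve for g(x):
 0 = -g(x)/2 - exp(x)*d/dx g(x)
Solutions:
 g(x) = C1*exp(exp(-x)/2)


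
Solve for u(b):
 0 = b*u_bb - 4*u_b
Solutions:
 u(b) = C1 + C2*b^5


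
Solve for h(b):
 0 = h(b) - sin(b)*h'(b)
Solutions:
 h(b) = C1*sqrt(cos(b) - 1)/sqrt(cos(b) + 1)


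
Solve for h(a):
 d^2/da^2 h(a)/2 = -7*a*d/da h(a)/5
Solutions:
 h(a) = C1 + C2*erf(sqrt(35)*a/5)


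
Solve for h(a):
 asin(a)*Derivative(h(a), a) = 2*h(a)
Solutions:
 h(a) = C1*exp(2*Integral(1/asin(a), a))


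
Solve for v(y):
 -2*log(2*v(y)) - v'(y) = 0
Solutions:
 Integral(1/(log(_y) + log(2)), (_y, v(y)))/2 = C1 - y


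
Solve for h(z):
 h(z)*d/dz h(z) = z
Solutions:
 h(z) = -sqrt(C1 + z^2)
 h(z) = sqrt(C1 + z^2)


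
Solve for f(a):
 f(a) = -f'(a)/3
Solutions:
 f(a) = C1*exp(-3*a)


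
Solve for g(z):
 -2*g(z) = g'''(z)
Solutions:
 g(z) = C3*exp(-2^(1/3)*z) + (C1*sin(2^(1/3)*sqrt(3)*z/2) + C2*cos(2^(1/3)*sqrt(3)*z/2))*exp(2^(1/3)*z/2)


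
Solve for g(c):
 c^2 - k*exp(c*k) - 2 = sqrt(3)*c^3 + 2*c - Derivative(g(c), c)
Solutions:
 g(c) = C1 + sqrt(3)*c^4/4 - c^3/3 + c^2 + 2*c + exp(c*k)


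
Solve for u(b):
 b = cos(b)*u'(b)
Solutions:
 u(b) = C1 + Integral(b/cos(b), b)


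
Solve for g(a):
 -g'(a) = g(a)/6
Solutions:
 g(a) = C1*exp(-a/6)


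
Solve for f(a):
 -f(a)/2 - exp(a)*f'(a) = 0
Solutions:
 f(a) = C1*exp(exp(-a)/2)


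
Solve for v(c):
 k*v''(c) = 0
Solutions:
 v(c) = C1 + C2*c


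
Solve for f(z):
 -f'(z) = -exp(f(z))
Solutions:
 f(z) = log(-1/(C1 + z))


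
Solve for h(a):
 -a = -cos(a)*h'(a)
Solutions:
 h(a) = C1 + Integral(a/cos(a), a)


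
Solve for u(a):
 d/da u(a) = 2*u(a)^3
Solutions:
 u(a) = -sqrt(2)*sqrt(-1/(C1 + 2*a))/2
 u(a) = sqrt(2)*sqrt(-1/(C1 + 2*a))/2


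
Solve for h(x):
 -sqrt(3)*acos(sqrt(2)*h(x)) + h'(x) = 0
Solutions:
 Integral(1/acos(sqrt(2)*_y), (_y, h(x))) = C1 + sqrt(3)*x


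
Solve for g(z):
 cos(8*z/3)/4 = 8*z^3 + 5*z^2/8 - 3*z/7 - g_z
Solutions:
 g(z) = C1 + 2*z^4 + 5*z^3/24 - 3*z^2/14 - 3*sin(8*z/3)/32


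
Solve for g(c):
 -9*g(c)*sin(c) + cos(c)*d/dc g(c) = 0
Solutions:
 g(c) = C1/cos(c)^9


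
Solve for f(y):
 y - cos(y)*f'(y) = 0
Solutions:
 f(y) = C1 + Integral(y/cos(y), y)


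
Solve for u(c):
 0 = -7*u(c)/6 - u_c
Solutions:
 u(c) = C1*exp(-7*c/6)


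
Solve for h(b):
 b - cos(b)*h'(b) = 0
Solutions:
 h(b) = C1 + Integral(b/cos(b), b)


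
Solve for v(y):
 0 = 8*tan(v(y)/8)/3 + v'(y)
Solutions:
 v(y) = -8*asin(C1*exp(-y/3)) + 8*pi
 v(y) = 8*asin(C1*exp(-y/3))


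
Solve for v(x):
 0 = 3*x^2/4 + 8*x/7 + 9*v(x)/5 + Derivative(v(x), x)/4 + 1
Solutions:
 v(x) = C1*exp(-36*x/5) - 5*x^2/12 - 785*x/1512 - 26315/54432


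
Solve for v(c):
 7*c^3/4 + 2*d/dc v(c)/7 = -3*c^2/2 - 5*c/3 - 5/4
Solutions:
 v(c) = C1 - 49*c^4/32 - 7*c^3/4 - 35*c^2/12 - 35*c/8


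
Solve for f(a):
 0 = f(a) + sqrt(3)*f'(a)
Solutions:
 f(a) = C1*exp(-sqrt(3)*a/3)


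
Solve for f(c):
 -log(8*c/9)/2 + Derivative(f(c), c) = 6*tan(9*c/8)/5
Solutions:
 f(c) = C1 + c*log(c)/2 - c*log(3) - c/2 + 3*c*log(2)/2 - 16*log(cos(9*c/8))/15


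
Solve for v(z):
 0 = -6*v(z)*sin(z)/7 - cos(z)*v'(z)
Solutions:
 v(z) = C1*cos(z)^(6/7)


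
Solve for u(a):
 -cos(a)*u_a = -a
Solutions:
 u(a) = C1 + Integral(a/cos(a), a)


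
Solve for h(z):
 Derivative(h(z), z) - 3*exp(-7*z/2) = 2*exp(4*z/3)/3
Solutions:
 h(z) = C1 + exp(4*z/3)/2 - 6*exp(-7*z/2)/7


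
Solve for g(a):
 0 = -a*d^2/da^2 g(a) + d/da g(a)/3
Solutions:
 g(a) = C1 + C2*a^(4/3)


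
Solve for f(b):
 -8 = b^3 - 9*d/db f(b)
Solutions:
 f(b) = C1 + b^4/36 + 8*b/9
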